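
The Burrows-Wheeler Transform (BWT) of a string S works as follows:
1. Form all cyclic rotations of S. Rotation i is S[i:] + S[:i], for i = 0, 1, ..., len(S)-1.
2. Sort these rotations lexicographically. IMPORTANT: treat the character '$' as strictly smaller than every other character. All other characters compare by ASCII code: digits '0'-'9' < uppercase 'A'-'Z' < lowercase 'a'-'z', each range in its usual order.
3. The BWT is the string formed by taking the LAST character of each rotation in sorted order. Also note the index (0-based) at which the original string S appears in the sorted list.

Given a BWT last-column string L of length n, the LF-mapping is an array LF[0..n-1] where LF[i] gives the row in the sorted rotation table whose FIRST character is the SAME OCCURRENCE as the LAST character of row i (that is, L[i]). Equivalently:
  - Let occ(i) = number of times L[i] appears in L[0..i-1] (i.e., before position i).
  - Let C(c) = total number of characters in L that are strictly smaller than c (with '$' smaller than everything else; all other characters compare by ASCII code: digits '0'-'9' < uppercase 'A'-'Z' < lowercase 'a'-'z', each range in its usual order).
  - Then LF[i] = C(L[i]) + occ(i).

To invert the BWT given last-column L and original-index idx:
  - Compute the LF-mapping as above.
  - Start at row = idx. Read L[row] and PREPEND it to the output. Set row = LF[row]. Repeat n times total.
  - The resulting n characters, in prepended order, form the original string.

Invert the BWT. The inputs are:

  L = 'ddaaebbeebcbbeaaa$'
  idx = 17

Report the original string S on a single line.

Answer: edaaaeaebbaebbcbd$

Derivation:
LF mapping: 12 13 1 2 14 6 7 15 16 8 11 9 10 17 3 4 5 0
Walk LF starting at row 17, prepending L[row]:
  step 1: row=17, L[17]='$', prepend. Next row=LF[17]=0
  step 2: row=0, L[0]='d', prepend. Next row=LF[0]=12
  step 3: row=12, L[12]='b', prepend. Next row=LF[12]=10
  step 4: row=10, L[10]='c', prepend. Next row=LF[10]=11
  step 5: row=11, L[11]='b', prepend. Next row=LF[11]=9
  step 6: row=9, L[9]='b', prepend. Next row=LF[9]=8
  step 7: row=8, L[8]='e', prepend. Next row=LF[8]=16
  step 8: row=16, L[16]='a', prepend. Next row=LF[16]=5
  step 9: row=5, L[5]='b', prepend. Next row=LF[5]=6
  step 10: row=6, L[6]='b', prepend. Next row=LF[6]=7
  step 11: row=7, L[7]='e', prepend. Next row=LF[7]=15
  step 12: row=15, L[15]='a', prepend. Next row=LF[15]=4
  step 13: row=4, L[4]='e', prepend. Next row=LF[4]=14
  step 14: row=14, L[14]='a', prepend. Next row=LF[14]=3
  step 15: row=3, L[3]='a', prepend. Next row=LF[3]=2
  step 16: row=2, L[2]='a', prepend. Next row=LF[2]=1
  step 17: row=1, L[1]='d', prepend. Next row=LF[1]=13
  step 18: row=13, L[13]='e', prepend. Next row=LF[13]=17
Reversed output: edaaaeaebbaebbcbd$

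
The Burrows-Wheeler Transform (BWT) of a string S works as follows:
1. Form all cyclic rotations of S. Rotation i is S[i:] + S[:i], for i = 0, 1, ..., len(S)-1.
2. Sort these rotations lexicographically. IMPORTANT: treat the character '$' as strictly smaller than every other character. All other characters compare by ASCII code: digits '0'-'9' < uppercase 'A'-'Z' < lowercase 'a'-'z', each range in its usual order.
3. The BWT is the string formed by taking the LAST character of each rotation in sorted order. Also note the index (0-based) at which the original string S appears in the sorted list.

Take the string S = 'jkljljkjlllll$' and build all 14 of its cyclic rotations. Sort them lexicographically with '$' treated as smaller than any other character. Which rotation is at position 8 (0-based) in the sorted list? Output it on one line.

Answer: ljkjlllll$jklj

Derivation:
All 14 rotations (rotation i = S[i:]+S[:i]):
  rot[0] = jkljljkjlllll$
  rot[1] = kljljkjlllll$j
  rot[2] = ljljkjlllll$jk
  rot[3] = jljkjlllll$jkl
  rot[4] = ljkjlllll$jklj
  rot[5] = jkjlllll$jkljl
  rot[6] = kjlllll$jkljlj
  rot[7] = jlllll$jkljljk
  rot[8] = lllll$jkljljkj
  rot[9] = llll$jkljljkjl
  rot[10] = lll$jkljljkjll
  rot[11] = ll$jkljljkjlll
  rot[12] = l$jkljljkjllll
  rot[13] = $jkljljkjlllll
Sorted (with $ < everything):
  sorted[0] = $jkljljkjlllll
  sorted[1] = jkjlllll$jkljl
  sorted[2] = jkljljkjlllll$
  sorted[3] = jljkjlllll$jkl
  sorted[4] = jlllll$jkljljk
  sorted[5] = kjlllll$jkljlj
  sorted[6] = kljljkjlllll$j
  sorted[7] = l$jkljljkjllll
  sorted[8] = ljkjlllll$jklj
  sorted[9] = ljljkjlllll$jk
  sorted[10] = ll$jkljljkjlll
  sorted[11] = lll$jkljljkjll
  sorted[12] = llll$jkljljkjl
  sorted[13] = lllll$jkljljkj
sorted[8] = ljkjlllll$jklj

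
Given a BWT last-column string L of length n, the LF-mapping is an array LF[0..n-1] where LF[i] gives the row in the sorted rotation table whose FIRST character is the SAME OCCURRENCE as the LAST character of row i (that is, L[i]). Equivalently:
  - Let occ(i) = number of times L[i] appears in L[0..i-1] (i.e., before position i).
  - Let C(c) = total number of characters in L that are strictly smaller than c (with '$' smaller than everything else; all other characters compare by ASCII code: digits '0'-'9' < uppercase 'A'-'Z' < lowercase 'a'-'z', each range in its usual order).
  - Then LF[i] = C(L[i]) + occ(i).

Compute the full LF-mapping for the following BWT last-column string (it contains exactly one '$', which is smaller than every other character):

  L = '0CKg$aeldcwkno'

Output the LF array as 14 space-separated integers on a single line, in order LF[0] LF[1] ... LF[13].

Answer: 1 2 3 8 0 4 7 10 6 5 13 9 11 12

Derivation:
Char counts: '$':1, '0':1, 'C':1, 'K':1, 'a':1, 'c':1, 'd':1, 'e':1, 'g':1, 'k':1, 'l':1, 'n':1, 'o':1, 'w':1
C (first-col start): C('$')=0, C('0')=1, C('C')=2, C('K')=3, C('a')=4, C('c')=5, C('d')=6, C('e')=7, C('g')=8, C('k')=9, C('l')=10, C('n')=11, C('o')=12, C('w')=13
L[0]='0': occ=0, LF[0]=C('0')+0=1+0=1
L[1]='C': occ=0, LF[1]=C('C')+0=2+0=2
L[2]='K': occ=0, LF[2]=C('K')+0=3+0=3
L[3]='g': occ=0, LF[3]=C('g')+0=8+0=8
L[4]='$': occ=0, LF[4]=C('$')+0=0+0=0
L[5]='a': occ=0, LF[5]=C('a')+0=4+0=4
L[6]='e': occ=0, LF[6]=C('e')+0=7+0=7
L[7]='l': occ=0, LF[7]=C('l')+0=10+0=10
L[8]='d': occ=0, LF[8]=C('d')+0=6+0=6
L[9]='c': occ=0, LF[9]=C('c')+0=5+0=5
L[10]='w': occ=0, LF[10]=C('w')+0=13+0=13
L[11]='k': occ=0, LF[11]=C('k')+0=9+0=9
L[12]='n': occ=0, LF[12]=C('n')+0=11+0=11
L[13]='o': occ=0, LF[13]=C('o')+0=12+0=12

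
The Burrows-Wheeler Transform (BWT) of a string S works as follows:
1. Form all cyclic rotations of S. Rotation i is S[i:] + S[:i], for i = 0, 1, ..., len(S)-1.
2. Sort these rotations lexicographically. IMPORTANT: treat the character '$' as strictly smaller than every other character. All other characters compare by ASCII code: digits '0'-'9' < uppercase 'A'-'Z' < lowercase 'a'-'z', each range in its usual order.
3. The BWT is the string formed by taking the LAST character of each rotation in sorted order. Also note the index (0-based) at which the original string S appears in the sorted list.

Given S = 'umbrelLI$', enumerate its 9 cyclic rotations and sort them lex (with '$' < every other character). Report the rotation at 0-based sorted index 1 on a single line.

All 9 rotations (rotation i = S[i:]+S[:i]):
  rot[0] = umbrelLI$
  rot[1] = mbrelLI$u
  rot[2] = brelLI$um
  rot[3] = relLI$umb
  rot[4] = elLI$umbr
  rot[5] = lLI$umbre
  rot[6] = LI$umbrel
  rot[7] = I$umbrelL
  rot[8] = $umbrelLI
Sorted (with $ < everything):
  sorted[0] = $umbrelLI
  sorted[1] = I$umbrelL
  sorted[2] = LI$umbrel
  sorted[3] = brelLI$um
  sorted[4] = elLI$umbr
  sorted[5] = lLI$umbre
  sorted[6] = mbrelLI$u
  sorted[7] = relLI$umb
  sorted[8] = umbrelLI$
sorted[1] = I$umbrelL

Answer: I$umbrelL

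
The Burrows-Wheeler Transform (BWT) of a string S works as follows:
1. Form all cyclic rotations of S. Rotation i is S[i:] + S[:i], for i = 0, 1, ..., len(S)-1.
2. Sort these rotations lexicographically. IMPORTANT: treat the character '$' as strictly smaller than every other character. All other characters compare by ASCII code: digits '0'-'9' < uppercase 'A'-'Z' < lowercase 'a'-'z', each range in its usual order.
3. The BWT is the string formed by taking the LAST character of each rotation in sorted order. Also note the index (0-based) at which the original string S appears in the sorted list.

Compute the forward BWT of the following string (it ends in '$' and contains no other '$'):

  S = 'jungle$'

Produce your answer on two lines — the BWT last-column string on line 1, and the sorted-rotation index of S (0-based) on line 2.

All 7 rotations (rotation i = S[i:]+S[:i]):
  rot[0] = jungle$
  rot[1] = ungle$j
  rot[2] = ngle$ju
  rot[3] = gle$jun
  rot[4] = le$jung
  rot[5] = e$jungl
  rot[6] = $jungle
Sorted (with $ < everything):
  sorted[0] = $jungle  (last char: 'e')
  sorted[1] = e$jungl  (last char: 'l')
  sorted[2] = gle$jun  (last char: 'n')
  sorted[3] = jungle$  (last char: '$')
  sorted[4] = le$jung  (last char: 'g')
  sorted[5] = ngle$ju  (last char: 'u')
  sorted[6] = ungle$j  (last char: 'j')
Last column: eln$guj
Original string S is at sorted index 3

Answer: eln$guj
3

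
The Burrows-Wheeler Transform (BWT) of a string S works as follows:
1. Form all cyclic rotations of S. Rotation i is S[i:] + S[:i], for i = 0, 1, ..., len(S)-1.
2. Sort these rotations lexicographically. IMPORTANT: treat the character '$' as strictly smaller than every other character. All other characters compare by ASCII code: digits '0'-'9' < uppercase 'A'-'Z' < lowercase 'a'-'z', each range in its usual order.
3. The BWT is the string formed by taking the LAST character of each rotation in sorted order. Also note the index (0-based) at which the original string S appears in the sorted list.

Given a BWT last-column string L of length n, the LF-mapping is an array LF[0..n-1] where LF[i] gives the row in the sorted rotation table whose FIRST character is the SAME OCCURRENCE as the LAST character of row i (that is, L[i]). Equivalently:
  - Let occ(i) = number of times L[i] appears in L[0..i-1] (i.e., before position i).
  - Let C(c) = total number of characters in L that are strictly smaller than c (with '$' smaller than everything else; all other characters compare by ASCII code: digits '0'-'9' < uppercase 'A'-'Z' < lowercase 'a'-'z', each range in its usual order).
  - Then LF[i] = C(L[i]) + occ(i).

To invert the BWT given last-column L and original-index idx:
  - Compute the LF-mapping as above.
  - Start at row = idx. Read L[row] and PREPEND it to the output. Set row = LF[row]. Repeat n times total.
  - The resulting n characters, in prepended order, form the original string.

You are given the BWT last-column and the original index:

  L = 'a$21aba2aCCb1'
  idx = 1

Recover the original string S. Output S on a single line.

LF mapping: 7 0 3 1 8 11 9 4 10 5 6 12 2
Walk LF starting at row 1, prepending L[row]:
  step 1: row=1, L[1]='$', prepend. Next row=LF[1]=0
  step 2: row=0, L[0]='a', prepend. Next row=LF[0]=7
  step 3: row=7, L[7]='2', prepend. Next row=LF[7]=4
  step 4: row=4, L[4]='a', prepend. Next row=LF[4]=8
  step 5: row=8, L[8]='a', prepend. Next row=LF[8]=10
  step 6: row=10, L[10]='C', prepend. Next row=LF[10]=6
  step 7: row=6, L[6]='a', prepend. Next row=LF[6]=9
  step 8: row=9, L[9]='C', prepend. Next row=LF[9]=5
  step 9: row=5, L[5]='b', prepend. Next row=LF[5]=11
  step 10: row=11, L[11]='b', prepend. Next row=LF[11]=12
  step 11: row=12, L[12]='1', prepend. Next row=LF[12]=2
  step 12: row=2, L[2]='2', prepend. Next row=LF[2]=3
  step 13: row=3, L[3]='1', prepend. Next row=LF[3]=1
Reversed output: 121bbCaCaa2a$

Answer: 121bbCaCaa2a$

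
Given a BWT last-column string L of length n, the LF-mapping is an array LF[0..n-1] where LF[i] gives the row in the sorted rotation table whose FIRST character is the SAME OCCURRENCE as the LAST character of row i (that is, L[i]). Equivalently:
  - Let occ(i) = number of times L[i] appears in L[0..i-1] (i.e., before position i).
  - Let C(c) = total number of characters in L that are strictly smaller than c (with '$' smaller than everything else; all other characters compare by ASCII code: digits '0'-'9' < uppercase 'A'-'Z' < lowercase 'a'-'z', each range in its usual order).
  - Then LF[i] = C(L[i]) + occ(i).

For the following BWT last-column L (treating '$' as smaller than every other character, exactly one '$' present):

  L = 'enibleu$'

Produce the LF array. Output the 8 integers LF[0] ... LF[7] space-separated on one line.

Answer: 2 6 4 1 5 3 7 0

Derivation:
Char counts: '$':1, 'b':1, 'e':2, 'i':1, 'l':1, 'n':1, 'u':1
C (first-col start): C('$')=0, C('b')=1, C('e')=2, C('i')=4, C('l')=5, C('n')=6, C('u')=7
L[0]='e': occ=0, LF[0]=C('e')+0=2+0=2
L[1]='n': occ=0, LF[1]=C('n')+0=6+0=6
L[2]='i': occ=0, LF[2]=C('i')+0=4+0=4
L[3]='b': occ=0, LF[3]=C('b')+0=1+0=1
L[4]='l': occ=0, LF[4]=C('l')+0=5+0=5
L[5]='e': occ=1, LF[5]=C('e')+1=2+1=3
L[6]='u': occ=0, LF[6]=C('u')+0=7+0=7
L[7]='$': occ=0, LF[7]=C('$')+0=0+0=0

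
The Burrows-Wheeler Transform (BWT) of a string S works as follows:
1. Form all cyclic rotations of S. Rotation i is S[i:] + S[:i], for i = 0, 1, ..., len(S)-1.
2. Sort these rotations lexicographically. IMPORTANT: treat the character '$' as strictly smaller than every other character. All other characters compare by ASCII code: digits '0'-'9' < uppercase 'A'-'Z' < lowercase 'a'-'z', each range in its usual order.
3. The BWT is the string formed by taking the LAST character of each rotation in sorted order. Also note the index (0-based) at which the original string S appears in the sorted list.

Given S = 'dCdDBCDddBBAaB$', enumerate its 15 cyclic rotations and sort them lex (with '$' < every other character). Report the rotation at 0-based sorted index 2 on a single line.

Answer: B$dCdDBCDddBBAa

Derivation:
All 15 rotations (rotation i = S[i:]+S[:i]):
  rot[0] = dCdDBCDddBBAaB$
  rot[1] = CdDBCDddBBAaB$d
  rot[2] = dDBCDddBBAaB$dC
  rot[3] = DBCDddBBAaB$dCd
  rot[4] = BCDddBBAaB$dCdD
  rot[5] = CDddBBAaB$dCdDB
  rot[6] = DddBBAaB$dCdDBC
  rot[7] = ddBBAaB$dCdDBCD
  rot[8] = dBBAaB$dCdDBCDd
  rot[9] = BBAaB$dCdDBCDdd
  rot[10] = BAaB$dCdDBCDddB
  rot[11] = AaB$dCdDBCDddBB
  rot[12] = aB$dCdDBCDddBBA
  rot[13] = B$dCdDBCDddBBAa
  rot[14] = $dCdDBCDddBBAaB
Sorted (with $ < everything):
  sorted[0] = $dCdDBCDddBBAaB
  sorted[1] = AaB$dCdDBCDddBB
  sorted[2] = B$dCdDBCDddBBAa
  sorted[3] = BAaB$dCdDBCDddB
  sorted[4] = BBAaB$dCdDBCDdd
  sorted[5] = BCDddBBAaB$dCdD
  sorted[6] = CDddBBAaB$dCdDB
  sorted[7] = CdDBCDddBBAaB$d
  sorted[8] = DBCDddBBAaB$dCd
  sorted[9] = DddBBAaB$dCdDBC
  sorted[10] = aB$dCdDBCDddBBA
  sorted[11] = dBBAaB$dCdDBCDd
  sorted[12] = dCdDBCDddBBAaB$
  sorted[13] = dDBCDddBBAaB$dC
  sorted[14] = ddBBAaB$dCdDBCD
sorted[2] = B$dCdDBCDddBBAa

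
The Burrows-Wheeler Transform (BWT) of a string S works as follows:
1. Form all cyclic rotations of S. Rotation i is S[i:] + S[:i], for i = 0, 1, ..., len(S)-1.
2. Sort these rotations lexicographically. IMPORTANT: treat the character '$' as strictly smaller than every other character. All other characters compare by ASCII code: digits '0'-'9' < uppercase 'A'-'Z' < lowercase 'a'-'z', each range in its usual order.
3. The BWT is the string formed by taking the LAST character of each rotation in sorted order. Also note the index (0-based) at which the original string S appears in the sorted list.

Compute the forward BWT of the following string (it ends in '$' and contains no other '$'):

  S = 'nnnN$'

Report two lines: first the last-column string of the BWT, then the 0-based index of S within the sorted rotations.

All 5 rotations (rotation i = S[i:]+S[:i]):
  rot[0] = nnnN$
  rot[1] = nnN$n
  rot[2] = nN$nn
  rot[3] = N$nnn
  rot[4] = $nnnN
Sorted (with $ < everything):
  sorted[0] = $nnnN  (last char: 'N')
  sorted[1] = N$nnn  (last char: 'n')
  sorted[2] = nN$nn  (last char: 'n')
  sorted[3] = nnN$n  (last char: 'n')
  sorted[4] = nnnN$  (last char: '$')
Last column: Nnnn$
Original string S is at sorted index 4

Answer: Nnnn$
4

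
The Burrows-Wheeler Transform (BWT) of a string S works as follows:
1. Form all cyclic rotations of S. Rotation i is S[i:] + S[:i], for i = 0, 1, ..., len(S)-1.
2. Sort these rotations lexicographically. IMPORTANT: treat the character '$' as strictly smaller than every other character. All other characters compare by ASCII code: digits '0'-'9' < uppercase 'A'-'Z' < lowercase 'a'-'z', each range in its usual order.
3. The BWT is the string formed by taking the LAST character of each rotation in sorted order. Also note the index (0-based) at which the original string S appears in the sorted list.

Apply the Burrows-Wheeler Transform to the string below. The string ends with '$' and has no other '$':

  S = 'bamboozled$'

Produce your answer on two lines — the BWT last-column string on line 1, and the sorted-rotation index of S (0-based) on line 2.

All 11 rotations (rotation i = S[i:]+S[:i]):
  rot[0] = bamboozled$
  rot[1] = amboozled$b
  rot[2] = mboozled$ba
  rot[3] = boozled$bam
  rot[4] = oozled$bamb
  rot[5] = ozled$bambo
  rot[6] = zled$bamboo
  rot[7] = led$bambooz
  rot[8] = ed$bamboozl
  rot[9] = d$bamboozle
  rot[10] = $bamboozled
Sorted (with $ < everything):
  sorted[0] = $bamboozled  (last char: 'd')
  sorted[1] = amboozled$b  (last char: 'b')
  sorted[2] = bamboozled$  (last char: '$')
  sorted[3] = boozled$bam  (last char: 'm')
  sorted[4] = d$bamboozle  (last char: 'e')
  sorted[5] = ed$bamboozl  (last char: 'l')
  sorted[6] = led$bambooz  (last char: 'z')
  sorted[7] = mboozled$ba  (last char: 'a')
  sorted[8] = oozled$bamb  (last char: 'b')
  sorted[9] = ozled$bambo  (last char: 'o')
  sorted[10] = zled$bamboo  (last char: 'o')
Last column: db$melzaboo
Original string S is at sorted index 2

Answer: db$melzaboo
2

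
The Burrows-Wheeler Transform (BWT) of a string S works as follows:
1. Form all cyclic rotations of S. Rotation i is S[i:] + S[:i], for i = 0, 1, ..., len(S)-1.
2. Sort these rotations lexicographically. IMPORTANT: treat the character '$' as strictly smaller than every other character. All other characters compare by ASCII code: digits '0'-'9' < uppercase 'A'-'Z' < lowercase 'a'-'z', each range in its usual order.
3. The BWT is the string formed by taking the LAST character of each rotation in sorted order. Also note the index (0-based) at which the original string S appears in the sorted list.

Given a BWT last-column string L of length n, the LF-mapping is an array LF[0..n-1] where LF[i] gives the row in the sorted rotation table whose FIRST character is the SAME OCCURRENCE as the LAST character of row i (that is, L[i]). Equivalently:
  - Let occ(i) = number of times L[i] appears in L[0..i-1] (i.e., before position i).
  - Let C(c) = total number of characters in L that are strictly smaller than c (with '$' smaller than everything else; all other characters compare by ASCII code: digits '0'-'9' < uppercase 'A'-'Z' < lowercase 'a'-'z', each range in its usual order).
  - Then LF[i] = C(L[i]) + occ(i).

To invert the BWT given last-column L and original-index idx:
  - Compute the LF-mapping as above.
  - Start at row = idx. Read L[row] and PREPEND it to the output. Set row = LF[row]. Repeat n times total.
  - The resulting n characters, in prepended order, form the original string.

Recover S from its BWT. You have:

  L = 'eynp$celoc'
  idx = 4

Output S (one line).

LF mapping: 3 9 6 8 0 1 4 5 7 2
Walk LF starting at row 4, prepending L[row]:
  step 1: row=4, L[4]='$', prepend. Next row=LF[4]=0
  step 2: row=0, L[0]='e', prepend. Next row=LF[0]=3
  step 3: row=3, L[3]='p', prepend. Next row=LF[3]=8
  step 4: row=8, L[8]='o', prepend. Next row=LF[8]=7
  step 5: row=7, L[7]='l', prepend. Next row=LF[7]=5
  step 6: row=5, L[5]='c', prepend. Next row=LF[5]=1
  step 7: row=1, L[1]='y', prepend. Next row=LF[1]=9
  step 8: row=9, L[9]='c', prepend. Next row=LF[9]=2
  step 9: row=2, L[2]='n', prepend. Next row=LF[2]=6
  step 10: row=6, L[6]='e', prepend. Next row=LF[6]=4
Reversed output: encyclope$

Answer: encyclope$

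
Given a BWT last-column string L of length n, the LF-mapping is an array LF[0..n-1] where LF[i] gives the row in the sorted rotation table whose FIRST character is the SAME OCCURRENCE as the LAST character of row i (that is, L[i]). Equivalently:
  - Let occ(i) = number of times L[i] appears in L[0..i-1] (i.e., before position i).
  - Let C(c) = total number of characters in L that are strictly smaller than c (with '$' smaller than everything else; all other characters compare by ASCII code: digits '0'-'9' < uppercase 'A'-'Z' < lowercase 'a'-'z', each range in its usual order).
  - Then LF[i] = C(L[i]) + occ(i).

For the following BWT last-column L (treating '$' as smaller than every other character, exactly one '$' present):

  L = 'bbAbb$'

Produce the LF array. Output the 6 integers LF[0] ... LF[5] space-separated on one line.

Char counts: '$':1, 'A':1, 'b':4
C (first-col start): C('$')=0, C('A')=1, C('b')=2
L[0]='b': occ=0, LF[0]=C('b')+0=2+0=2
L[1]='b': occ=1, LF[1]=C('b')+1=2+1=3
L[2]='A': occ=0, LF[2]=C('A')+0=1+0=1
L[3]='b': occ=2, LF[3]=C('b')+2=2+2=4
L[4]='b': occ=3, LF[4]=C('b')+3=2+3=5
L[5]='$': occ=0, LF[5]=C('$')+0=0+0=0

Answer: 2 3 1 4 5 0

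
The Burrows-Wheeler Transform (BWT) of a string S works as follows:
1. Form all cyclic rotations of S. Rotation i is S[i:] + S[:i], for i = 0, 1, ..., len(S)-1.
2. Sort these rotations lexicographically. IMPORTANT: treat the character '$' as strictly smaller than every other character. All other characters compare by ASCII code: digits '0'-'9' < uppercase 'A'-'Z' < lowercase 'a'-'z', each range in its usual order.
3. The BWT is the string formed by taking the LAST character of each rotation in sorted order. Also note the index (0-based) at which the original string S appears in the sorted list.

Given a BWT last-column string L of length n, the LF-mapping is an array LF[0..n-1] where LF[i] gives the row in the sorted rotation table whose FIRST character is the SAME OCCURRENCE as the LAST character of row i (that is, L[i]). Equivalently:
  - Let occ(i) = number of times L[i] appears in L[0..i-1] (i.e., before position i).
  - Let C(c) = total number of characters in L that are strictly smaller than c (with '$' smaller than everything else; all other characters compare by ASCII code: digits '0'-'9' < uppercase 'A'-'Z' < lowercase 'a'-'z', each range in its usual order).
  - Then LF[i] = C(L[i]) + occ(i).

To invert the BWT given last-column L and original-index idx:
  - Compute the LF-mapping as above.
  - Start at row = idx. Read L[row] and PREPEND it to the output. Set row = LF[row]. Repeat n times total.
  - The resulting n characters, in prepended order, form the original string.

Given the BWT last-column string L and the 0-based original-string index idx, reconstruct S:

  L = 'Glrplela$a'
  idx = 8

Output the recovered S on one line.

LF mapping: 1 5 9 8 6 4 7 2 0 3
Walk LF starting at row 8, prepending L[row]:
  step 1: row=8, L[8]='$', prepend. Next row=LF[8]=0
  step 2: row=0, L[0]='G', prepend. Next row=LF[0]=1
  step 3: row=1, L[1]='l', prepend. Next row=LF[1]=5
  step 4: row=5, L[5]='e', prepend. Next row=LF[5]=4
  step 5: row=4, L[4]='l', prepend. Next row=LF[4]=6
  step 6: row=6, L[6]='l', prepend. Next row=LF[6]=7
  step 7: row=7, L[7]='a', prepend. Next row=LF[7]=2
  step 8: row=2, L[2]='r', prepend. Next row=LF[2]=9
  step 9: row=9, L[9]='a', prepend. Next row=LF[9]=3
  step 10: row=3, L[3]='p', prepend. Next row=LF[3]=8
Reversed output: parallelG$

Answer: parallelG$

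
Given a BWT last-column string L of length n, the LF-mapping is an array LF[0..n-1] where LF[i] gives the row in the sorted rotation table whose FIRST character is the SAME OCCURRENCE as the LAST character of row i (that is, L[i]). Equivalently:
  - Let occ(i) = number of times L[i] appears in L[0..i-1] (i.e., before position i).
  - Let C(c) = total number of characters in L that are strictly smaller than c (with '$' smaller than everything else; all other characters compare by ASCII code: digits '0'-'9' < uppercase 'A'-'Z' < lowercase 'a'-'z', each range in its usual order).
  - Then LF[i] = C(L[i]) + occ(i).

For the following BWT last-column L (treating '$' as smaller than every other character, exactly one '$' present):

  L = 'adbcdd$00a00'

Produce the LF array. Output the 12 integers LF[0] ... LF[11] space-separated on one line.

Char counts: '$':1, '0':4, 'a':2, 'b':1, 'c':1, 'd':3
C (first-col start): C('$')=0, C('0')=1, C('a')=5, C('b')=7, C('c')=8, C('d')=9
L[0]='a': occ=0, LF[0]=C('a')+0=5+0=5
L[1]='d': occ=0, LF[1]=C('d')+0=9+0=9
L[2]='b': occ=0, LF[2]=C('b')+0=7+0=7
L[3]='c': occ=0, LF[3]=C('c')+0=8+0=8
L[4]='d': occ=1, LF[4]=C('d')+1=9+1=10
L[5]='d': occ=2, LF[5]=C('d')+2=9+2=11
L[6]='$': occ=0, LF[6]=C('$')+0=0+0=0
L[7]='0': occ=0, LF[7]=C('0')+0=1+0=1
L[8]='0': occ=1, LF[8]=C('0')+1=1+1=2
L[9]='a': occ=1, LF[9]=C('a')+1=5+1=6
L[10]='0': occ=2, LF[10]=C('0')+2=1+2=3
L[11]='0': occ=3, LF[11]=C('0')+3=1+3=4

Answer: 5 9 7 8 10 11 0 1 2 6 3 4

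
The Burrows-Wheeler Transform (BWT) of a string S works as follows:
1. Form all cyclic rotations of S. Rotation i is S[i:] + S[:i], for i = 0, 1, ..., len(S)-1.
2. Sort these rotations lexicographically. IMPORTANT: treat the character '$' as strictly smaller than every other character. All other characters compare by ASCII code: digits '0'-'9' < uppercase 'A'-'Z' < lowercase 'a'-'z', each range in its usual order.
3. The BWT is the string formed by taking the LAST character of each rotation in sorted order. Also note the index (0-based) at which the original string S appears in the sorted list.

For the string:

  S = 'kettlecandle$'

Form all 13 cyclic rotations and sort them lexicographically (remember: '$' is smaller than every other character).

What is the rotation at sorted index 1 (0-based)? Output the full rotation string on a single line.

Answer: andle$kettlec

Derivation:
All 13 rotations (rotation i = S[i:]+S[:i]):
  rot[0] = kettlecandle$
  rot[1] = ettlecandle$k
  rot[2] = ttlecandle$ke
  rot[3] = tlecandle$ket
  rot[4] = lecandle$kett
  rot[5] = ecandle$kettl
  rot[6] = candle$kettle
  rot[7] = andle$kettlec
  rot[8] = ndle$kettleca
  rot[9] = dle$kettlecan
  rot[10] = le$kettlecand
  rot[11] = e$kettlecandl
  rot[12] = $kettlecandle
Sorted (with $ < everything):
  sorted[0] = $kettlecandle
  sorted[1] = andle$kettlec
  sorted[2] = candle$kettle
  sorted[3] = dle$kettlecan
  sorted[4] = e$kettlecandl
  sorted[5] = ecandle$kettl
  sorted[6] = ettlecandle$k
  sorted[7] = kettlecandle$
  sorted[8] = le$kettlecand
  sorted[9] = lecandle$kett
  sorted[10] = ndle$kettleca
  sorted[11] = tlecandle$ket
  sorted[12] = ttlecandle$ke
sorted[1] = andle$kettlec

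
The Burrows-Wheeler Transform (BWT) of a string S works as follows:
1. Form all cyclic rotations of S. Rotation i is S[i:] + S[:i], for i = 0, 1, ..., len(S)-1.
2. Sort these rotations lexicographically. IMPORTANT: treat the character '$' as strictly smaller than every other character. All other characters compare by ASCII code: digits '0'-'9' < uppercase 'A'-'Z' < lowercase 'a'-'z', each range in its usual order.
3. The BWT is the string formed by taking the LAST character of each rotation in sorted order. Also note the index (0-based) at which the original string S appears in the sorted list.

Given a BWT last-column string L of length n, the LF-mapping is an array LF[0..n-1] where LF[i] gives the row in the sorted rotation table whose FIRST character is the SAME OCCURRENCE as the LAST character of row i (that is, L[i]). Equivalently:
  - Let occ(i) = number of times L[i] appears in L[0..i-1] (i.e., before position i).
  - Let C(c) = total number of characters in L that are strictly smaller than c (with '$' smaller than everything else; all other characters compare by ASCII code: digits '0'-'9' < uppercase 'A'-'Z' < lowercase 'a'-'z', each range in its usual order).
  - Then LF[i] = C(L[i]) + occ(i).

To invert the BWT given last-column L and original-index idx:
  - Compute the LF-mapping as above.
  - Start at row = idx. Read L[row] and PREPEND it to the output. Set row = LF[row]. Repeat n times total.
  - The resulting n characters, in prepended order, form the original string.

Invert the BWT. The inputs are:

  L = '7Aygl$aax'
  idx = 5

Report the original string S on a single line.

LF mapping: 1 2 8 5 6 0 3 4 7
Walk LF starting at row 5, prepending L[row]:
  step 1: row=5, L[5]='$', prepend. Next row=LF[5]=0
  step 2: row=0, L[0]='7', prepend. Next row=LF[0]=1
  step 3: row=1, L[1]='A', prepend. Next row=LF[1]=2
  step 4: row=2, L[2]='y', prepend. Next row=LF[2]=8
  step 5: row=8, L[8]='x', prepend. Next row=LF[8]=7
  step 6: row=7, L[7]='a', prepend. Next row=LF[7]=4
  step 7: row=4, L[4]='l', prepend. Next row=LF[4]=6
  step 8: row=6, L[6]='a', prepend. Next row=LF[6]=3
  step 9: row=3, L[3]='g', prepend. Next row=LF[3]=5
Reversed output: galaxyA7$

Answer: galaxyA7$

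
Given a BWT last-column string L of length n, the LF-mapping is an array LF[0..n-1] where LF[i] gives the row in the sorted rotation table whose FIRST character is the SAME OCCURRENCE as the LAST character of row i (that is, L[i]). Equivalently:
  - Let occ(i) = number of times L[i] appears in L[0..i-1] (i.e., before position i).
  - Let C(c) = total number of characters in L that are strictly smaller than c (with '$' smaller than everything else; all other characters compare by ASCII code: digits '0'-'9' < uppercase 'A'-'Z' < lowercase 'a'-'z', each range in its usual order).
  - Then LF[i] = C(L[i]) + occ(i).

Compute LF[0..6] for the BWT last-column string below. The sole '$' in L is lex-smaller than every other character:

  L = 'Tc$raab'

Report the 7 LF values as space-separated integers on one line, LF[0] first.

Char counts: '$':1, 'T':1, 'a':2, 'b':1, 'c':1, 'r':1
C (first-col start): C('$')=0, C('T')=1, C('a')=2, C('b')=4, C('c')=5, C('r')=6
L[0]='T': occ=0, LF[0]=C('T')+0=1+0=1
L[1]='c': occ=0, LF[1]=C('c')+0=5+0=5
L[2]='$': occ=0, LF[2]=C('$')+0=0+0=0
L[3]='r': occ=0, LF[3]=C('r')+0=6+0=6
L[4]='a': occ=0, LF[4]=C('a')+0=2+0=2
L[5]='a': occ=1, LF[5]=C('a')+1=2+1=3
L[6]='b': occ=0, LF[6]=C('b')+0=4+0=4

Answer: 1 5 0 6 2 3 4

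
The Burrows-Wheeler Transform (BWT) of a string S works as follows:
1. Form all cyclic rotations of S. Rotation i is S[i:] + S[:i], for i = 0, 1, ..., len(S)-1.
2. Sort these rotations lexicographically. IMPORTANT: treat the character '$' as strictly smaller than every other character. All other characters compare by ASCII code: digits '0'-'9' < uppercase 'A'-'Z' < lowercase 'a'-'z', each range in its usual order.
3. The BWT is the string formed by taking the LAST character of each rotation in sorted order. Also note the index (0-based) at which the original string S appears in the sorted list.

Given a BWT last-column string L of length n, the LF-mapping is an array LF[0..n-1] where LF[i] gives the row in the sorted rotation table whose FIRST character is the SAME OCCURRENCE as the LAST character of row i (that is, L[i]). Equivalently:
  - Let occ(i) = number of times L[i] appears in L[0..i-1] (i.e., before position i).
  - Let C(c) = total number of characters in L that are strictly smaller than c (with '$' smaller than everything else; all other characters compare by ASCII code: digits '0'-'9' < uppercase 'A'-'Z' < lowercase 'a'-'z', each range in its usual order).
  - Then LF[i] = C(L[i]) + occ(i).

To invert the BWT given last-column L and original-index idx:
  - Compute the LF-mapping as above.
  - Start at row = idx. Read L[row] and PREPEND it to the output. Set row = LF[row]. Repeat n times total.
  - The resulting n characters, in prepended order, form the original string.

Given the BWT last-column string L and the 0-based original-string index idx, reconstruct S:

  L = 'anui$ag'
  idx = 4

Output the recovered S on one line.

LF mapping: 1 5 6 4 0 2 3
Walk LF starting at row 4, prepending L[row]:
  step 1: row=4, L[4]='$', prepend. Next row=LF[4]=0
  step 2: row=0, L[0]='a', prepend. Next row=LF[0]=1
  step 3: row=1, L[1]='n', prepend. Next row=LF[1]=5
  step 4: row=5, L[5]='a', prepend. Next row=LF[5]=2
  step 5: row=2, L[2]='u', prepend. Next row=LF[2]=6
  step 6: row=6, L[6]='g', prepend. Next row=LF[6]=3
  step 7: row=3, L[3]='i', prepend. Next row=LF[3]=4
Reversed output: iguana$

Answer: iguana$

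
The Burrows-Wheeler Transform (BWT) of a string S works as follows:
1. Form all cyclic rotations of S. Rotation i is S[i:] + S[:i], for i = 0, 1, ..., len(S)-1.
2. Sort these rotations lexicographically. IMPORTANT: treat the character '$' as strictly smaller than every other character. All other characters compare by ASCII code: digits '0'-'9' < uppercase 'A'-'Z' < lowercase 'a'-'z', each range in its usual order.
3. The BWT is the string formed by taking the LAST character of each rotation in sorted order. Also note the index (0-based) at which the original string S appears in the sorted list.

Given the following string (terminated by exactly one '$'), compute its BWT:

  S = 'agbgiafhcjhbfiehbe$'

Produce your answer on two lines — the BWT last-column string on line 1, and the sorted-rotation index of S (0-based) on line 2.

Answer: ei$hhghbiababejfgfc
2

Derivation:
All 19 rotations (rotation i = S[i:]+S[:i]):
  rot[0] = agbgiafhcjhbfiehbe$
  rot[1] = gbgiafhcjhbfiehbe$a
  rot[2] = bgiafhcjhbfiehbe$ag
  rot[3] = giafhcjhbfiehbe$agb
  rot[4] = iafhcjhbfiehbe$agbg
  rot[5] = afhcjhbfiehbe$agbgi
  rot[6] = fhcjhbfiehbe$agbgia
  rot[7] = hcjhbfiehbe$agbgiaf
  rot[8] = cjhbfiehbe$agbgiafh
  rot[9] = jhbfiehbe$agbgiafhc
  rot[10] = hbfiehbe$agbgiafhcj
  rot[11] = bfiehbe$agbgiafhcjh
  rot[12] = fiehbe$agbgiafhcjhb
  rot[13] = iehbe$agbgiafhcjhbf
  rot[14] = ehbe$agbgiafhcjhbfi
  rot[15] = hbe$agbgiafhcjhbfie
  rot[16] = be$agbgiafhcjhbfieh
  rot[17] = e$agbgiafhcjhbfiehb
  rot[18] = $agbgiafhcjhbfiehbe
Sorted (with $ < everything):
  sorted[0] = $agbgiafhcjhbfiehbe  (last char: 'e')
  sorted[1] = afhcjhbfiehbe$agbgi  (last char: 'i')
  sorted[2] = agbgiafhcjhbfiehbe$  (last char: '$')
  sorted[3] = be$agbgiafhcjhbfieh  (last char: 'h')
  sorted[4] = bfiehbe$agbgiafhcjh  (last char: 'h')
  sorted[5] = bgiafhcjhbfiehbe$ag  (last char: 'g')
  sorted[6] = cjhbfiehbe$agbgiafh  (last char: 'h')
  sorted[7] = e$agbgiafhcjhbfiehb  (last char: 'b')
  sorted[8] = ehbe$agbgiafhcjhbfi  (last char: 'i')
  sorted[9] = fhcjhbfiehbe$agbgia  (last char: 'a')
  sorted[10] = fiehbe$agbgiafhcjhb  (last char: 'b')
  sorted[11] = gbgiafhcjhbfiehbe$a  (last char: 'a')
  sorted[12] = giafhcjhbfiehbe$agb  (last char: 'b')
  sorted[13] = hbe$agbgiafhcjhbfie  (last char: 'e')
  sorted[14] = hbfiehbe$agbgiafhcj  (last char: 'j')
  sorted[15] = hcjhbfiehbe$agbgiaf  (last char: 'f')
  sorted[16] = iafhcjhbfiehbe$agbg  (last char: 'g')
  sorted[17] = iehbe$agbgiafhcjhbf  (last char: 'f')
  sorted[18] = jhbfiehbe$agbgiafhc  (last char: 'c')
Last column: ei$hhghbiababejfgfc
Original string S is at sorted index 2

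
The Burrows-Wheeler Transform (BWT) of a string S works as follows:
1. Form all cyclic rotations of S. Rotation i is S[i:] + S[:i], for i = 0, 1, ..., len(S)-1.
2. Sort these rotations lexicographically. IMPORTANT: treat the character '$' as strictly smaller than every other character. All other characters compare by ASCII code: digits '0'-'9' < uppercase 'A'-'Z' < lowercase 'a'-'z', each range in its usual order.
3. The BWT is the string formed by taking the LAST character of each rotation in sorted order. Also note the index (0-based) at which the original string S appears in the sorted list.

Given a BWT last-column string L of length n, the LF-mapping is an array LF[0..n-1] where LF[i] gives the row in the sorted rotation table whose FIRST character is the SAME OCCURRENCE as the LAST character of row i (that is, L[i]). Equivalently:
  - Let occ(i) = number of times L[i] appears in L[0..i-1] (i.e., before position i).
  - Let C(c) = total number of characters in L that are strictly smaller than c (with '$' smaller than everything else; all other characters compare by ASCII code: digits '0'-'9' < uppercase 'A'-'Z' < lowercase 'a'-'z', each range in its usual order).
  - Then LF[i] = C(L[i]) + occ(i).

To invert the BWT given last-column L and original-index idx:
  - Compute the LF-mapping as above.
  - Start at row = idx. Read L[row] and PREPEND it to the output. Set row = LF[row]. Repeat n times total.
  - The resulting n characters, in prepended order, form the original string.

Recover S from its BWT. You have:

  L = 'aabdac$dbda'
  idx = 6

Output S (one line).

Answer: bdaaddcbaa$

Derivation:
LF mapping: 1 2 5 8 3 7 0 9 6 10 4
Walk LF starting at row 6, prepending L[row]:
  step 1: row=6, L[6]='$', prepend. Next row=LF[6]=0
  step 2: row=0, L[0]='a', prepend. Next row=LF[0]=1
  step 3: row=1, L[1]='a', prepend. Next row=LF[1]=2
  step 4: row=2, L[2]='b', prepend. Next row=LF[2]=5
  step 5: row=5, L[5]='c', prepend. Next row=LF[5]=7
  step 6: row=7, L[7]='d', prepend. Next row=LF[7]=9
  step 7: row=9, L[9]='d', prepend. Next row=LF[9]=10
  step 8: row=10, L[10]='a', prepend. Next row=LF[10]=4
  step 9: row=4, L[4]='a', prepend. Next row=LF[4]=3
  step 10: row=3, L[3]='d', prepend. Next row=LF[3]=8
  step 11: row=8, L[8]='b', prepend. Next row=LF[8]=6
Reversed output: bdaaddcbaa$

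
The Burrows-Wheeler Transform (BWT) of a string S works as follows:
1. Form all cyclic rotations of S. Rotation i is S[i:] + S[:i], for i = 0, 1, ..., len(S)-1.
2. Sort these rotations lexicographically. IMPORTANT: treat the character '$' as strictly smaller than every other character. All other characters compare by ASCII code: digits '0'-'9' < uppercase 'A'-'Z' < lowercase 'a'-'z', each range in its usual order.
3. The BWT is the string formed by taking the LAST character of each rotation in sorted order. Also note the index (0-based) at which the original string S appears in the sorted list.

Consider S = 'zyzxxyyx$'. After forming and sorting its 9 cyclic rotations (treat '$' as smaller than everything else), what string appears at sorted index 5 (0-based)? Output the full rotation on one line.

All 9 rotations (rotation i = S[i:]+S[:i]):
  rot[0] = zyzxxyyx$
  rot[1] = yzxxyyx$z
  rot[2] = zxxyyx$zy
  rot[3] = xxyyx$zyz
  rot[4] = xyyx$zyzx
  rot[5] = yyx$zyzxx
  rot[6] = yx$zyzxxy
  rot[7] = x$zyzxxyy
  rot[8] = $zyzxxyyx
Sorted (with $ < everything):
  sorted[0] = $zyzxxyyx
  sorted[1] = x$zyzxxyy
  sorted[2] = xxyyx$zyz
  sorted[3] = xyyx$zyzx
  sorted[4] = yx$zyzxxy
  sorted[5] = yyx$zyzxx
  sorted[6] = yzxxyyx$z
  sorted[7] = zxxyyx$zy
  sorted[8] = zyzxxyyx$
sorted[5] = yyx$zyzxx

Answer: yyx$zyzxx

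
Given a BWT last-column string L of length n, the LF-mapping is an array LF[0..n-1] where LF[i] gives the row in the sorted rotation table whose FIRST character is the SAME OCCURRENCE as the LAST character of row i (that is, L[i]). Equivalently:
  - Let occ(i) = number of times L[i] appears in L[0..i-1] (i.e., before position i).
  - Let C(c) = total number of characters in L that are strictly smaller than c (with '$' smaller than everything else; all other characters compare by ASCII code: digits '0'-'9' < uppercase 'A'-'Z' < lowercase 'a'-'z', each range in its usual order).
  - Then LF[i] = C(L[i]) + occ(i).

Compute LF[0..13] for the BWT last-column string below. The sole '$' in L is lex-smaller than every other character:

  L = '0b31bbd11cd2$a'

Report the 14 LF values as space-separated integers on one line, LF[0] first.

Char counts: '$':1, '0':1, '1':3, '2':1, '3':1, 'a':1, 'b':3, 'c':1, 'd':2
C (first-col start): C('$')=0, C('0')=1, C('1')=2, C('2')=5, C('3')=6, C('a')=7, C('b')=8, C('c')=11, C('d')=12
L[0]='0': occ=0, LF[0]=C('0')+0=1+0=1
L[1]='b': occ=0, LF[1]=C('b')+0=8+0=8
L[2]='3': occ=0, LF[2]=C('3')+0=6+0=6
L[3]='1': occ=0, LF[3]=C('1')+0=2+0=2
L[4]='b': occ=1, LF[4]=C('b')+1=8+1=9
L[5]='b': occ=2, LF[5]=C('b')+2=8+2=10
L[6]='d': occ=0, LF[6]=C('d')+0=12+0=12
L[7]='1': occ=1, LF[7]=C('1')+1=2+1=3
L[8]='1': occ=2, LF[8]=C('1')+2=2+2=4
L[9]='c': occ=0, LF[9]=C('c')+0=11+0=11
L[10]='d': occ=1, LF[10]=C('d')+1=12+1=13
L[11]='2': occ=0, LF[11]=C('2')+0=5+0=5
L[12]='$': occ=0, LF[12]=C('$')+0=0+0=0
L[13]='a': occ=0, LF[13]=C('a')+0=7+0=7

Answer: 1 8 6 2 9 10 12 3 4 11 13 5 0 7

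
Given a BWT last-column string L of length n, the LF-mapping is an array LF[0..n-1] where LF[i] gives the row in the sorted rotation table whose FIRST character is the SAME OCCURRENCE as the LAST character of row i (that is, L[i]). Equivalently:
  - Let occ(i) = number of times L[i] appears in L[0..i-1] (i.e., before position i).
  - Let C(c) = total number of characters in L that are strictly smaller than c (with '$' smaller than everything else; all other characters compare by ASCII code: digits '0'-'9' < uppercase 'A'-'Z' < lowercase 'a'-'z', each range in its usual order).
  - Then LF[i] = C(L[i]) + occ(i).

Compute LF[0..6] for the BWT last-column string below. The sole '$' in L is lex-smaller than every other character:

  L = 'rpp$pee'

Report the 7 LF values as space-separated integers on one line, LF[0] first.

Char counts: '$':1, 'e':2, 'p':3, 'r':1
C (first-col start): C('$')=0, C('e')=1, C('p')=3, C('r')=6
L[0]='r': occ=0, LF[0]=C('r')+0=6+0=6
L[1]='p': occ=0, LF[1]=C('p')+0=3+0=3
L[2]='p': occ=1, LF[2]=C('p')+1=3+1=4
L[3]='$': occ=0, LF[3]=C('$')+0=0+0=0
L[4]='p': occ=2, LF[4]=C('p')+2=3+2=5
L[5]='e': occ=0, LF[5]=C('e')+0=1+0=1
L[6]='e': occ=1, LF[6]=C('e')+1=1+1=2

Answer: 6 3 4 0 5 1 2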